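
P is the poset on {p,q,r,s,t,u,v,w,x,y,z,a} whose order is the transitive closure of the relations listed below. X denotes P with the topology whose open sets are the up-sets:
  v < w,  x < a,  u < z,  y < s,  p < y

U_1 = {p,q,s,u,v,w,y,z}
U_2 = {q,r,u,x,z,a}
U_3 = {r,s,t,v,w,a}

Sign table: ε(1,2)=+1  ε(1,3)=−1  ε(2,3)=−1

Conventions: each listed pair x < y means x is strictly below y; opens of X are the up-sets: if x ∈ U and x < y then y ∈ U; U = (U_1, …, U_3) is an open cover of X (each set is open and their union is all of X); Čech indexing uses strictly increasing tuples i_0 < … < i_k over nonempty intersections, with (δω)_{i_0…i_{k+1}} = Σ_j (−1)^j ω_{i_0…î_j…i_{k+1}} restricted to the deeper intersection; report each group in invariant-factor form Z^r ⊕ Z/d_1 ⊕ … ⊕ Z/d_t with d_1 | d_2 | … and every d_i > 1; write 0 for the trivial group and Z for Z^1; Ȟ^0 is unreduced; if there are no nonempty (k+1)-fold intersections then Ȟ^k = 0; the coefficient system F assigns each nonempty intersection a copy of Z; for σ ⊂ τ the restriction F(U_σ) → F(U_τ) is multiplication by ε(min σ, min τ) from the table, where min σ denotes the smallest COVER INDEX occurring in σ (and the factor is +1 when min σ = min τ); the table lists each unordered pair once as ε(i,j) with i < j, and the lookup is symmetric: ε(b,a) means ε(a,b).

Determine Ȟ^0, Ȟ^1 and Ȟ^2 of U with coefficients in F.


cover nerve:
  U12={q,u,z} U13={s,v,w} U23={r,a}
C dims 3,3; δ0: rk 2, SNF 1^2
Ȟ^0: (3−2)−0=1 ⇒ Z
Ȟ^1: (3−0)−2=1 ⇒ Z
Ȟ^2: (0−0)−0=0 ⇒ 0

Ȟ^0 ≅ Z, Ȟ^1 ≅ Z, Ȟ^2 ≅ 0


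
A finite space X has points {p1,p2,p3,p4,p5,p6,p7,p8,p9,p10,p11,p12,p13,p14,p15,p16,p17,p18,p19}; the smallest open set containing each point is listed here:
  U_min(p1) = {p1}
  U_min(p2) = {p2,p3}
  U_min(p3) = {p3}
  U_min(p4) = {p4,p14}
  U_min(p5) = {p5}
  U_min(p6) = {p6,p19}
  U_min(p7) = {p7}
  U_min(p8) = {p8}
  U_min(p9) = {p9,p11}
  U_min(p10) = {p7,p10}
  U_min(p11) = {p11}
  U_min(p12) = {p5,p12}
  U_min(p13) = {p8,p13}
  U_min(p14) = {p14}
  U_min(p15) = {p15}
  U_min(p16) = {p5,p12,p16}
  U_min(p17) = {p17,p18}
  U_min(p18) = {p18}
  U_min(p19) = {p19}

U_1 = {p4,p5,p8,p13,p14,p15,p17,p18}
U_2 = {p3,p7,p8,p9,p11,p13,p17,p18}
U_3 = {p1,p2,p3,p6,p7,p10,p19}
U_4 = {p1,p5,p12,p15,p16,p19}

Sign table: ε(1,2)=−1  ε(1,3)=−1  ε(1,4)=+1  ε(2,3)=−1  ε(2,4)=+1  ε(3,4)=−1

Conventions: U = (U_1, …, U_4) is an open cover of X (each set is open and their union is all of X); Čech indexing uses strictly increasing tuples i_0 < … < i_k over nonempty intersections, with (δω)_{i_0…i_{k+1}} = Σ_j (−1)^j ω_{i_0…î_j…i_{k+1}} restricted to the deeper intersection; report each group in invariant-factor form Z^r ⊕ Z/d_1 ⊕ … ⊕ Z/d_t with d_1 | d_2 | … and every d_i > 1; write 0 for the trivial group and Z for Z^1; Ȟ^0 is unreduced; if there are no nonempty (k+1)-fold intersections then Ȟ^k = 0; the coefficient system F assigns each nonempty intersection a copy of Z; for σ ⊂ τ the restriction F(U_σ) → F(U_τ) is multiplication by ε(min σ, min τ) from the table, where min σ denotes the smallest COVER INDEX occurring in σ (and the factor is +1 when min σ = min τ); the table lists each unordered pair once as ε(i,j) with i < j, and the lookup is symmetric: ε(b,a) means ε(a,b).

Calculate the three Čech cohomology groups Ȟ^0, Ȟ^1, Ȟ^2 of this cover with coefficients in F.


nonempty intersections:
  U12={p8,p13,p17,p18} U14={p5,p15} U23={p3,p7} U34={p1,p19}
C dims 4,4; δ0: rk 4, SNF 1^3·2
Ȟ^0: (4−4)−0=0 ⇒ 0
Ȟ^1: (4−0)−4=0 plus torsion [2] ⇒ Z/2
Ȟ^2: (0−0)−0=0 ⇒ 0

Ȟ^0(U;F) ≅ 0, Ȟ^1(U;F) ≅ Z/2 and Ȟ^2(U;F) ≅ 0


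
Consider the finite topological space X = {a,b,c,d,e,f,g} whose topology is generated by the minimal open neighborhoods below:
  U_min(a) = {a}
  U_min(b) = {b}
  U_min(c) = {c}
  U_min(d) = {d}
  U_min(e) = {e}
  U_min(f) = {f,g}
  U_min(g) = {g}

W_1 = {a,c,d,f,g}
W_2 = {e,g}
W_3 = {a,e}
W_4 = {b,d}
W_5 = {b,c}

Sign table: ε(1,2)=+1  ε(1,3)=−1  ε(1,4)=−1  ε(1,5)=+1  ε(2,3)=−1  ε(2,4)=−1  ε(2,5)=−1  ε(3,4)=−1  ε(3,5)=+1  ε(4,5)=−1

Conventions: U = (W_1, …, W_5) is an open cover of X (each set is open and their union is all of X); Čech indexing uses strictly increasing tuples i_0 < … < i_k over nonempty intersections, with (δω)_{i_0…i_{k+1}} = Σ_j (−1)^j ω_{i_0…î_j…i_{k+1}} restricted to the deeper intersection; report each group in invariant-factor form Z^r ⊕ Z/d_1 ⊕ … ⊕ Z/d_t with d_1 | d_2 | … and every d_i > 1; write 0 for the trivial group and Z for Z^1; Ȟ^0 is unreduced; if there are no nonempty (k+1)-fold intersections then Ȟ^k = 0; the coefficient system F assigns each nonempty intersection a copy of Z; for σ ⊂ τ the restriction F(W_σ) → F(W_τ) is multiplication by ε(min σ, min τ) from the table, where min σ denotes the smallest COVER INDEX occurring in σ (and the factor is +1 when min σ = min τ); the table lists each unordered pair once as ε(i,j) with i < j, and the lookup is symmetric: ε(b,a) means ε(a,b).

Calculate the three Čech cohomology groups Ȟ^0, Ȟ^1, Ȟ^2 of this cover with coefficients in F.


nerve of the cover:
  W12={g} W13={a} W14={d} W15={c} W23={e} W45={b}
C dims 5,6; δ0: rk 4, SNF 1^4
Ȟ^0 = (5 − 4) − 0 = 1, so Ȟ^0 ≅ Z
Ȟ^1 = (6 − 0) − 4 = 2, so Ȟ^1 ≅ Z^2
Ȟ^2 = (0 − 0) − 0 = 0, so Ȟ^2 ≅ 0

Ȟ^0 = Z, Ȟ^1 = Z^2 and Ȟ^2 = 0


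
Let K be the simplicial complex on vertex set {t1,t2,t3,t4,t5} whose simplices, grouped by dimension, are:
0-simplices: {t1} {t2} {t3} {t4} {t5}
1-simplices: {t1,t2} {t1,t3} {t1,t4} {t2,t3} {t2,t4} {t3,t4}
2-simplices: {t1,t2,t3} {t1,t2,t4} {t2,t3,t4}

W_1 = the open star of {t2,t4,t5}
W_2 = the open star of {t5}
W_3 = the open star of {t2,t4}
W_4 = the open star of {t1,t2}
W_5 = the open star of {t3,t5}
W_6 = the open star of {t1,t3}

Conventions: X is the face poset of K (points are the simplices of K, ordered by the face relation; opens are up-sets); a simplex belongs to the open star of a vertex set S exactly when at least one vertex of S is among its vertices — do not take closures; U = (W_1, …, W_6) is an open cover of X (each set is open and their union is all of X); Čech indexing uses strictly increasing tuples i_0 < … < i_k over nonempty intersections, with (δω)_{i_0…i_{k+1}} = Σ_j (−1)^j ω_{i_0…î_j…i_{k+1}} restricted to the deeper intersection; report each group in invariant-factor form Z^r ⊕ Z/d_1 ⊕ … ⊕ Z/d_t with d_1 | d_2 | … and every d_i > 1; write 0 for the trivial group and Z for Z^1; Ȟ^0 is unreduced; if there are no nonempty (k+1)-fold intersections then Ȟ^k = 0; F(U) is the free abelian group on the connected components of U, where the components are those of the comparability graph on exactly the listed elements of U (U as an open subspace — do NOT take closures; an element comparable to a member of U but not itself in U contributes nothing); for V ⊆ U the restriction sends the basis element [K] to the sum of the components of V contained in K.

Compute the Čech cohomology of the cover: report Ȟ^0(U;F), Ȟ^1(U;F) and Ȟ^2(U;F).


Ȟ^0 = Z^2, Ȟ^1 = 0, Ȟ^2 = 0

nonempty intersections:
  W1={{t2},{t4},{t5},{t1,t2},{t1,t4},{t2,t3},{t2,t4},{t3,t4},{t1,t2,t3},{t1,t2,t4},{t2,t3,t4}} W2={{t5}} W3={{t2},{t4},{t1,t2},{t1,t4},{t2,t3},{t2,t4},{t3,t4},{t1,t2,t3},{t1,t2,t4},{t2,t3,t4}} W4={{t1},{t2},{t1,t2},{t1,t3},{t1,t4},{t2,t3},{t2,t4},{t1,t2,t3},{t1,t2,t4},{t2,t3,t4}} W5={{t3},{t5},{t1,t3},{t2,t3},{t3,t4},{t1,t2,t3},{t2,t3,t4}} W6={{t1},{t3},{t1,t2},{t1,t3},{t1,t4},{t2,t3},{t3,t4},{t1,t2,t3},{t1,t2,t4},{t2,t3,t4}}
  W12={{t5}} W13={{t2},{t4},{t1,t2},{t1,t4},{t2,t3},{t2,t4},{t3,t4},{t1,t2,t3},{t1,t2,t4},{t2,t3,t4}} W14={{t2},{t1,t2},{t1,t4},{t2,t3},{t2,t4},{t1,t2,t3},{t1,t2,t4},{t2,t3,t4}} W15={{t5},{t2,t3},{t3,t4},{t1,t2,t3},{t2,t3,t4}} W16={{t1,t2},{t1,t4},{t2,t3},{t3,t4},{t1,t2,t3},{t1,t2,t4},{t2,t3,t4}} W25={{t5}} W34={{t2},{t1,t2},{t1,t4},{t2,t3},{t2,t4},{t1,t2,t3},{t1,t2,t4},{t2,t3,t4}} W35={{t2,t3},{t3,t4},{t1,t2,t3},{t2,t3,t4}} W36={{t1,t2},{t1,t4},{t2,t3},{t3,t4},{t1,t2,t3},{t1,t2,t4},{t2,t3,t4}} W45={{t1,t3},{t2,t3},{t1,t2,t3},{t2,t3,t4}} W46={{t1},{t1,t2},{t1,t3},{t1,t4},{t2,t3},{t1,t2,t3},{t1,t2,t4},{t2,t3,t4}} W56={{t3},{t1,t3},{t2,t3},{t3,t4},{t1,t2,t3},{t2,t3,t4}}
  W125={{t5}} W134={{t2},{t1,t2},{t1,t4},{t2,t3},{t2,t4},{t1,t2,t3},{t1,t2,t4},{t2,t3,t4}} W135={{t2,t3},{t3,t4},{t1,t2,t3},{t2,t3,t4}} W136={{t1,t2},{t1,t4},{t2,t3},{t3,t4},{t1,t2,t3},{t1,t2,t4},{t2,t3,t4}} W145={{t2,t3},{t1,t2,t3},{t2,t3,t4}} W146={{t1,t2},{t1,t4},{t2,t3},{t1,t2,t3},{t1,t2,t4},{t2,t3,t4}} W156={{t2,t3},{t3,t4},{t1,t2,t3},{t2,t3,t4}} W345={{t2,t3},{t1,t2,t3},{t2,t3,t4}} W346={{t1,t2},{t1,t4},{t2,t3},{t1,t2,t3},{t1,t2,t4},{t2,t3,t4}} W356={{t2,t3},{t3,t4},{t1,t2,t3},{t2,t3,t4}} W456={{t1,t3},{t2,t3},{t1,t2,t3},{t2,t3,t4}}
  W1345={{t2,t3},{t1,t2,t3},{t2,t3,t4}} W1346={{t1,t2},{t1,t4},{t2,t3},{t1,t2,t3},{t1,t2,t4},{t2,t3,t4}} W1356={{t2,t3},{t3,t4},{t1,t2,t3},{t2,t3,t4}} W1456={{t2,t3},{t1,t2,t3},{t2,t3,t4}} W3456={{t2,t3},{t1,t2,t3},{t2,t3,t4}}
  W13456={{t2,t3},{t1,t2,t3},{t2,t3,t4}}
components per intersection:
  W1: {{t2},{t4},{t1,t2},{t1,t4},{t2,t3},{t2,t4},{t3,t4},{t1,t2,t3},{t1,t2,t4},{t2,t3,t4}} {{t5}}
  W2: {{t5}}
  W3: {{t2},{t4},{t1,t2},{t1,t4},{t2,t3},{t2,t4},{t3,t4},{t1,t2,t3},{t1,t2,t4},{t2,t3,t4}}
  W4: {{t1},{t2},{t1,t2},{t1,t3},{t1,t4},{t2,t3},{t2,t4},{t1,t2,t3},{t1,t2,t4},{t2,t3,t4}}
  W5: {{t3},{t1,t3},{t2,t3},{t3,t4},{t1,t2,t3},{t2,t3,t4}} {{t5}}
  W6: {{t1},{t3},{t1,t2},{t1,t3},{t1,t4},{t2,t3},{t3,t4},{t1,t2,t3},{t1,t2,t4},{t2,t3,t4}}
  W12: {{t5}}
  W13: {{t2},{t4},{t1,t2},{t1,t4},{t2,t3},{t2,t4},{t3,t4},{t1,t2,t3},{t1,t2,t4},{t2,t3,t4}}
  W14: {{t2},{t1,t2},{t1,t4},{t2,t3},{t2,t4},{t1,t2,t3},{t1,t2,t4},{t2,t3,t4}}
  W15: {{t5}} {{t2,t3},{t3,t4},{t1,t2,t3},{t2,t3,t4}}
  W16: {{t1,t2},{t1,t4},{t2,t3},{t3,t4},{t1,t2,t3},{t1,t2,t4},{t2,t3,t4}}
  W25: {{t5}}
  W34: {{t2},{t1,t2},{t1,t4},{t2,t3},{t2,t4},{t1,t2,t3},{t1,t2,t4},{t2,t3,t4}}
  W35: {{t2,t3},{t3,t4},{t1,t2,t3},{t2,t3,t4}}
  W36: {{t1,t2},{t1,t4},{t2,t3},{t3,t4},{t1,t2,t3},{t1,t2,t4},{t2,t3,t4}}
  W45: {{t1,t3},{t2,t3},{t1,t2,t3},{t2,t3,t4}}
  W46: {{t1},{t1,t2},{t1,t3},{t1,t4},{t2,t3},{t1,t2,t3},{t1,t2,t4},{t2,t3,t4}}
  W56: {{t3},{t1,t3},{t2,t3},{t3,t4},{t1,t2,t3},{t2,t3,t4}}
  W125: {{t5}}
  W134: {{t2},{t1,t2},{t1,t4},{t2,t3},{t2,t4},{t1,t2,t3},{t1,t2,t4},{t2,t3,t4}}
  W135: {{t2,t3},{t3,t4},{t1,t2,t3},{t2,t3,t4}}
  W136: {{t1,t2},{t1,t4},{t2,t3},{t3,t4},{t1,t2,t3},{t1,t2,t4},{t2,t3,t4}}
  W145: {{t2,t3},{t1,t2,t3},{t2,t3,t4}}
  W146: {{t1,t2},{t1,t4},{t2,t3},{t1,t2,t3},{t1,t2,t4},{t2,t3,t4}}
  W156: {{t2,t3},{t3,t4},{t1,t2,t3},{t2,t3,t4}}
  W345: {{t2,t3},{t1,t2,t3},{t2,t3,t4}}
  W346: {{t1,t2},{t1,t4},{t2,t3},{t1,t2,t3},{t1,t2,t4},{t2,t3,t4}}
  W356: {{t2,t3},{t3,t4},{t1,t2,t3},{t2,t3,t4}}
  W456: {{t1,t3},{t2,t3},{t1,t2,t3},{t2,t3,t4}}
  W1345: {{t2,t3},{t1,t2,t3},{t2,t3,t4}}
  W1346: {{t1,t2},{t1,t4},{t2,t3},{t1,t2,t3},{t1,t2,t4},{t2,t3,t4}}
  W1356: {{t2,t3},{t3,t4},{t1,t2,t3},{t2,t3,t4}}
  W1456: {{t2,t3},{t1,t2,t3},{t2,t3,t4}}
  W3456: {{t2,t3},{t1,t2,t3},{t2,t3,t4}}
  W13456: {{t2,t3},{t1,t2,t3},{t2,t3,t4}}
C dims 8,13,11,5; δ0: rk 6, SNF 1^6; δ1: rk 7, SNF 1^7; δ2: rk 4, SNF 1^4
Ȟ^0: (8−6)−0=2 ⇒ Z^2
Ȟ^1: (13−7)−6=0 ⇒ 0
Ȟ^2: (11−4)−7=0 ⇒ 0


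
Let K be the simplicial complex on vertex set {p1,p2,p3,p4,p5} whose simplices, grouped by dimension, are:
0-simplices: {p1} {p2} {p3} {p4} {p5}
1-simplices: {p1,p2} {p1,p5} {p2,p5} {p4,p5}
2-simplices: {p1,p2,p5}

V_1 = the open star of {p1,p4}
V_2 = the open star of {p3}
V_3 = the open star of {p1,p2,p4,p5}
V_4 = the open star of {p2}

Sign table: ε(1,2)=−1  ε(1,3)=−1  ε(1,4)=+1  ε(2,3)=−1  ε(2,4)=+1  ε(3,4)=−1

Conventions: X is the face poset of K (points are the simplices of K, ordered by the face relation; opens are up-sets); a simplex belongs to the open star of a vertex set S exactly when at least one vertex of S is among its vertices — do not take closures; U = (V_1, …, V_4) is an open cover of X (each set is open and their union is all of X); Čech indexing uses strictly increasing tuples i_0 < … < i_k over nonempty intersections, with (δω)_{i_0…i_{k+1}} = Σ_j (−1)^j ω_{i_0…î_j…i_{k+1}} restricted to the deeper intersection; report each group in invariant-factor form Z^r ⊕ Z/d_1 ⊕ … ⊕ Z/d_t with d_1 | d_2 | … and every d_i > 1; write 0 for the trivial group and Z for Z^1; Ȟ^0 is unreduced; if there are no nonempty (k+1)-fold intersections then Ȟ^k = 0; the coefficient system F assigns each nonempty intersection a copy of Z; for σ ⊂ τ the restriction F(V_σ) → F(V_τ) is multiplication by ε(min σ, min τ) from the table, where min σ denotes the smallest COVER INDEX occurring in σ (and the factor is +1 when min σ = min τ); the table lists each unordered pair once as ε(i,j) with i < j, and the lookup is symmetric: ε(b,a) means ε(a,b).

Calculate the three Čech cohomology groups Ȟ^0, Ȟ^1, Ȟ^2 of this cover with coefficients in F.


Ȟ^0 ≅ Z^2, Ȟ^1 ≅ 0, Ȟ^2 ≅ 0

nonempty overlaps:
  V1={{p1},{p4},{p1,p2},{p1,p5},{p4,p5},{p1,p2,p5}} V2={{p3}} V3={{p1},{p2},{p4},{p5},{p1,p2},{p1,p5},{p2,p5},{p4,p5},{p1,p2,p5}} V4={{p2},{p1,p2},{p2,p5},{p1,p2,p5}}
  V13={{p1},{p4},{p1,p2},{p1,p5},{p4,p5},{p1,p2,p5}} V14={{p1,p2},{p1,p2,p5}} V34={{p2},{p1,p2},{p2,p5},{p1,p2,p5}}
  V134={{p1,p2},{p1,p2,p5}}
C dims 4,3,1; δ0: rk 2, SNF 1^2; δ1: rk 1, SNF 1^1
degree 0: 4−2−0 = 2 → Ȟ^0 ≅ Z^2
degree 1: 3−1−2 = 0 → Ȟ^1 ≅ 0
degree 2: 1−0−1 = 0 → Ȟ^2 ≅ 0


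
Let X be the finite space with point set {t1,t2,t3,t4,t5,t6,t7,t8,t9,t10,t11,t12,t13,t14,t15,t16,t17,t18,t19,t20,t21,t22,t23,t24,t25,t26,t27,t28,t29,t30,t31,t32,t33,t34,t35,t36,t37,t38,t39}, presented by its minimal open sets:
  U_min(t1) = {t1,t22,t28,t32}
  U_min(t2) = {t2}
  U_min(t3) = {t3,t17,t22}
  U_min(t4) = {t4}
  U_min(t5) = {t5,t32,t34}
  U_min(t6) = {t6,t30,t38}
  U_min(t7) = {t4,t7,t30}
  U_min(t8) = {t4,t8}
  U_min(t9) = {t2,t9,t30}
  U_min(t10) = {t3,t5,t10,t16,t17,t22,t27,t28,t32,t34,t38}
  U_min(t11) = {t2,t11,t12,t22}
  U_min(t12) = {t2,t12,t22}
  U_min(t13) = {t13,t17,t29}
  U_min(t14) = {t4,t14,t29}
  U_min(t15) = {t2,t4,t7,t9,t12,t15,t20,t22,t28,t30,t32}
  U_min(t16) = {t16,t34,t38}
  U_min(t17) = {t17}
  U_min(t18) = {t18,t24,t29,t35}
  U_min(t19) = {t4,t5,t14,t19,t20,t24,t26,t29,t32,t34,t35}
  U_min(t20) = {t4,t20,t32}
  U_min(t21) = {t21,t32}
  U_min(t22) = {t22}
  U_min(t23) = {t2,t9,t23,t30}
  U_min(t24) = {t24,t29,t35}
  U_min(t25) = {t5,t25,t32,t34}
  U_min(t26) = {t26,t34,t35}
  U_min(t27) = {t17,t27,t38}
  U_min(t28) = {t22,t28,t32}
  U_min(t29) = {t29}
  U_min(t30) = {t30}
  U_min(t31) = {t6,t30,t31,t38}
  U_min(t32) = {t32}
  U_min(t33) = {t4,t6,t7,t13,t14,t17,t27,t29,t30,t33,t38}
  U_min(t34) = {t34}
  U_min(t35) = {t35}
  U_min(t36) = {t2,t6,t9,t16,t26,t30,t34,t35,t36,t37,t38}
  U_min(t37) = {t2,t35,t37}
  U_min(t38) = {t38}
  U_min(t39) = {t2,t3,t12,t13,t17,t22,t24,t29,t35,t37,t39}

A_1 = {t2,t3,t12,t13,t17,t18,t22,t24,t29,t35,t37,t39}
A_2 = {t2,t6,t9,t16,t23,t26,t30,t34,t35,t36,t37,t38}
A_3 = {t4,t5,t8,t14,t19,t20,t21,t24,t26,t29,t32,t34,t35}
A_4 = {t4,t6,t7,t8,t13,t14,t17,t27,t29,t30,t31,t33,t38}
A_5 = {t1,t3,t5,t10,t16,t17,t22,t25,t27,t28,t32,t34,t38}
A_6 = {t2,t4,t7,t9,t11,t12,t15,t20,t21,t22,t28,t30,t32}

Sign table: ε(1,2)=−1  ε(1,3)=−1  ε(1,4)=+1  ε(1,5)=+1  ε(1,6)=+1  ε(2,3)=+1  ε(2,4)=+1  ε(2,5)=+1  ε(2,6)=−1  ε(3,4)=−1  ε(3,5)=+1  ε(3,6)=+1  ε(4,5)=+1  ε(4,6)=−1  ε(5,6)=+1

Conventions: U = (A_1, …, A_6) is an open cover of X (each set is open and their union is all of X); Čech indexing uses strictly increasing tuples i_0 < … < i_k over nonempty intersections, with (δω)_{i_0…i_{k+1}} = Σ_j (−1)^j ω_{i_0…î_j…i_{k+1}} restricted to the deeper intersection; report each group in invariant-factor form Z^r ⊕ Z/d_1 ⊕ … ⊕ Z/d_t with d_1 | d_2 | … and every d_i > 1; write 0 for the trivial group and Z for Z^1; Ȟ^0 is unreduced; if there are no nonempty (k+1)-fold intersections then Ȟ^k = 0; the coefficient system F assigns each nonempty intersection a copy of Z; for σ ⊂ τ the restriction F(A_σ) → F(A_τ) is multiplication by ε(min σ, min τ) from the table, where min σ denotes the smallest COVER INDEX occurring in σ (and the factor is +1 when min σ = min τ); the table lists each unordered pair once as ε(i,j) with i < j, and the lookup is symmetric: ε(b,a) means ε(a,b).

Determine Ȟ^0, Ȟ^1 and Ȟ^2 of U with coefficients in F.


intersection data:
  A12={t2,t35,t37} A13={t24,t29,t35} A14={t13,t17,t29} A15={t3,t17,t22} A16={t2,t12,t22} A23={t26,t34,t35} A24={t6,t30,t38} A25={t16,t34,t38} A26={t2,t9,t30} A34={t4,t8,t14,t29} A35={t5,t32,t34} A36={t4,t20,t21,t32} A45={t17,t27,t38} A46={t4,t7,t30} A56={t22,t28,t32}
  A123={t35} A126={t2} A134={t29} A145={t17} A156={t22} A235={t34} A245={t38} A246={t30} A346={t4} A356={t32}
C dims 6,15,10; δ0: rk 6, SNF 1^5·2; δ1: rk 9, SNF 1^9
Ȟ^0 = (6 − 6) − 0 = 0, so Ȟ^0 ≅ 0
Ȟ^1 = (15 − 9) − 6 = 0 plus torsion [2], so Ȟ^1 ≅ Z/2
Ȟ^2 = (10 − 0) − 9 = 1, so Ȟ^2 ≅ Z

Ȟ^0 = 0, Ȟ^1 = Z/2, Ȟ^2 = Z


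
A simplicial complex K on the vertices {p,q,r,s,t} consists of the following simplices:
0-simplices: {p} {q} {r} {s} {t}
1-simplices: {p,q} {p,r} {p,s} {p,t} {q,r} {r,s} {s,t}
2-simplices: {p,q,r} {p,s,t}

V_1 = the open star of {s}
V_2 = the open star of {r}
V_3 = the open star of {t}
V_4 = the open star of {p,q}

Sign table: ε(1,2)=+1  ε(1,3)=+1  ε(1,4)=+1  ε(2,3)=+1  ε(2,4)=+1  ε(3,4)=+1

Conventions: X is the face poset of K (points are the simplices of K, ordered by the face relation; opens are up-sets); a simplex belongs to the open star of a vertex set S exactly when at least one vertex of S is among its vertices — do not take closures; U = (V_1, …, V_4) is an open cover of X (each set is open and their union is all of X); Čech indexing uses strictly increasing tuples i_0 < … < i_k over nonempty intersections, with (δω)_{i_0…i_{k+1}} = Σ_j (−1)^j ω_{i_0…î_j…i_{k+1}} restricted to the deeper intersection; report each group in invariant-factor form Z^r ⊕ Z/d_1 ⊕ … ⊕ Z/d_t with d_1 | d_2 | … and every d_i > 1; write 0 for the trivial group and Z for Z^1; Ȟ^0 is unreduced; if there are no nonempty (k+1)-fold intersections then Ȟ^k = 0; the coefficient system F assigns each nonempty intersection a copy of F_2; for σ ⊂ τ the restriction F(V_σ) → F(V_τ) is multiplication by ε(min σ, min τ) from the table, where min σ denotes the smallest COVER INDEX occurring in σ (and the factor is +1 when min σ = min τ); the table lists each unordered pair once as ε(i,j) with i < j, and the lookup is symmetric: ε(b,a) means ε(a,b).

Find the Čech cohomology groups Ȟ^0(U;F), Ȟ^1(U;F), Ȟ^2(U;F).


Ȟ^0(U;F) ≅ Z/2, Ȟ^1(U;F) ≅ Z/2, Ȟ^2(U;F) ≅ 0

nerve simplices:
  V1={{s},{p,s},{r,s},{s,t},{p,s,t}} V2={{r},{p,r},{q,r},{r,s},{p,q,r}} V3={{t},{p,t},{s,t},{p,s,t}} V4={{p},{q},{p,q},{p,r},{p,s},{p,t},{q,r},{p,q,r},{p,s,t}}
  V12={{r,s}} V13={{s,t},{p,s,t}} V14={{p,s},{p,s,t}} V24={{p,r},{q,r},{p,q,r}} V34={{p,t},{p,s,t}}
  V134={{p,s,t}}
C dims 4,5,1; δ0: rk_F2 3; δ1: rk_F2 1
degree 0: 4−3−0 = 1 → Ȟ^0 ≅ Z/2
degree 1: 5−1−3 = 1 → Ȟ^1 ≅ Z/2
degree 2: 1−0−1 = 0 → Ȟ^2 ≅ 0


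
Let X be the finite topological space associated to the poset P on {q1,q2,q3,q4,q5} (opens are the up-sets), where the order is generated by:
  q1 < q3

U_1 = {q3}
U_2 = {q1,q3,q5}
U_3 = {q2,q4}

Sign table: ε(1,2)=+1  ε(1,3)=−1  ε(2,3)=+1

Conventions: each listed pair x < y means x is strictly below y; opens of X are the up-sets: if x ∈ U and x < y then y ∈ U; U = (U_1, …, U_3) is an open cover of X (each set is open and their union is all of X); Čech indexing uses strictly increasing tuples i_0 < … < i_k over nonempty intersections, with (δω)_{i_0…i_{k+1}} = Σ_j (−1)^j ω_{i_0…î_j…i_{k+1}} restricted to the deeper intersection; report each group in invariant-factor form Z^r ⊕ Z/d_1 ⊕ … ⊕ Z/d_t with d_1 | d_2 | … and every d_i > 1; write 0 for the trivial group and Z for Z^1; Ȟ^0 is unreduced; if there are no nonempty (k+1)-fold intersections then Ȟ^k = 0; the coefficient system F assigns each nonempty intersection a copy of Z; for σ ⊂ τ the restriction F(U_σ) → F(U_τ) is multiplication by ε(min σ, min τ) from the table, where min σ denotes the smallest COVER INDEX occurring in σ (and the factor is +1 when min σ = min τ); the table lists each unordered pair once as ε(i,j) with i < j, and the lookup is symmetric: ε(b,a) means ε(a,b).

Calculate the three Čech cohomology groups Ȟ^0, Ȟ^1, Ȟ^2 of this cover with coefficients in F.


Ȟ^0(U;F) ≅ Z^2, Ȟ^1(U;F) ≅ 0, Ȟ^2(U;F) ≅ 0

nerve simplices:
  U12={q3}
C dims 3,1; δ0: rk 1, SNF 1^1
degree 0: 3−1−0 = 2 → Ȟ^0 ≅ Z^2
degree 1: 1−0−1 = 0 → Ȟ^1 ≅ 0
degree 2: 0−0−0 = 0 → Ȟ^2 ≅ 0


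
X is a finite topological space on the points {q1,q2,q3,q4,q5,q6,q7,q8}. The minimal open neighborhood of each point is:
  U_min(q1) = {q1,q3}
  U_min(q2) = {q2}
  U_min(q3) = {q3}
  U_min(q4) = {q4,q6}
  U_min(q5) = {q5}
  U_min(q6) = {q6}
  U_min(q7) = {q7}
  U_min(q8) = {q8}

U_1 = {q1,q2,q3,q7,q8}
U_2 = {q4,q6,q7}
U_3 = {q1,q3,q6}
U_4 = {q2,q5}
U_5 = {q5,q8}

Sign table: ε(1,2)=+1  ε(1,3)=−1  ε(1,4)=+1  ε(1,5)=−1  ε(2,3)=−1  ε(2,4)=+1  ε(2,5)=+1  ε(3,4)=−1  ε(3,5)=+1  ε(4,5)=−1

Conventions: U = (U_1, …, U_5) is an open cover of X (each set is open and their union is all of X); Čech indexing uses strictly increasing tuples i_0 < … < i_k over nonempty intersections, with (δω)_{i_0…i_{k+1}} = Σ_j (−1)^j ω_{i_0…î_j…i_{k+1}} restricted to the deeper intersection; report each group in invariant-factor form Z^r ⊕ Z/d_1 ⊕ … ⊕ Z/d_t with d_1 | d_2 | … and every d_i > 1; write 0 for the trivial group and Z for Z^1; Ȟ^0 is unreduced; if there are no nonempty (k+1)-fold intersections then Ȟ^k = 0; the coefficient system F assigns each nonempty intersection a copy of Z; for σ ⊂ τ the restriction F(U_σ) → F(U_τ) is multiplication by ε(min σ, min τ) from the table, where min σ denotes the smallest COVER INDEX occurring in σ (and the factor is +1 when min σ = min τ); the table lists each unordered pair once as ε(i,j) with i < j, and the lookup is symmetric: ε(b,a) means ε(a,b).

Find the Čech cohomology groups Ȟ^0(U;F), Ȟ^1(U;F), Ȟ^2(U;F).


nerve of the cover:
  U12={q7} U13={q1,q3} U14={q2} U15={q8} U23={q6} U45={q5}
C dims 5,6; δ0: rk 4, SNF 1^4
Ȟ^0 = (5 − 4) − 0 = 1, so Ȟ^0 ≅ Z
Ȟ^1 = (6 − 0) − 4 = 2, so Ȟ^1 ≅ Z^2
Ȟ^2 = (0 − 0) − 0 = 0, so Ȟ^2 ≅ 0

Ȟ^0 = Z; Ȟ^1 = Z^2; Ȟ^2 = 0


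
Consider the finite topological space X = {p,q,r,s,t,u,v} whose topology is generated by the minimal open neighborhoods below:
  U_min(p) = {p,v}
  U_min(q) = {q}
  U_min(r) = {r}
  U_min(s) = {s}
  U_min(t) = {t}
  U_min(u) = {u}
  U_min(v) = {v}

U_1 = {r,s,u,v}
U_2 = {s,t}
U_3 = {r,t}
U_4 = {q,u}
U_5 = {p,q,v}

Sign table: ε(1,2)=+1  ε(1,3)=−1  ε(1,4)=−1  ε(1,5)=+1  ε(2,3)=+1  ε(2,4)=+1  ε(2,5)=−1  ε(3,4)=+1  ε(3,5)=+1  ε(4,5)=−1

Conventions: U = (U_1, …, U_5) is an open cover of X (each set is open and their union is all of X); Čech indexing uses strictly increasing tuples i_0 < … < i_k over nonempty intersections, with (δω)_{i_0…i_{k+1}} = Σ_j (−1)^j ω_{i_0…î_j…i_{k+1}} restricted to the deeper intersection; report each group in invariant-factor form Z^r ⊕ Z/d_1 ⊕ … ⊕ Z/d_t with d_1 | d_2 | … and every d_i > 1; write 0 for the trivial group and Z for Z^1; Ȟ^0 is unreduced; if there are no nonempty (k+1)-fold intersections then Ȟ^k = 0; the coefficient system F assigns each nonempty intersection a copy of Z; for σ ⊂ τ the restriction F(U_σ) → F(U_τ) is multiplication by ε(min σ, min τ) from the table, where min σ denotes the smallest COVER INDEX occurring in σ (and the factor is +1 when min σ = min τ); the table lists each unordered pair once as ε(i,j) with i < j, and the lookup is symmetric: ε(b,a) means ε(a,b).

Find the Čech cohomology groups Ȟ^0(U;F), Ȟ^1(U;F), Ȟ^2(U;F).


cover nerve:
  U12={s} U13={r} U14={u} U15={v} U23={t} U45={q}
C dims 5,6; δ0: rk 5, SNF 1^4·2
Ȟ^0: (5−5)−0=0 ⇒ 0
Ȟ^1: (6−0)−5=1 plus torsion [2] ⇒ Z ⊕ Z/2
Ȟ^2: (0−0)−0=0 ⇒ 0

Ȟ^0 ≅ 0; Ȟ^1 ≅ Z ⊕ Z/2; Ȟ^2 ≅ 0


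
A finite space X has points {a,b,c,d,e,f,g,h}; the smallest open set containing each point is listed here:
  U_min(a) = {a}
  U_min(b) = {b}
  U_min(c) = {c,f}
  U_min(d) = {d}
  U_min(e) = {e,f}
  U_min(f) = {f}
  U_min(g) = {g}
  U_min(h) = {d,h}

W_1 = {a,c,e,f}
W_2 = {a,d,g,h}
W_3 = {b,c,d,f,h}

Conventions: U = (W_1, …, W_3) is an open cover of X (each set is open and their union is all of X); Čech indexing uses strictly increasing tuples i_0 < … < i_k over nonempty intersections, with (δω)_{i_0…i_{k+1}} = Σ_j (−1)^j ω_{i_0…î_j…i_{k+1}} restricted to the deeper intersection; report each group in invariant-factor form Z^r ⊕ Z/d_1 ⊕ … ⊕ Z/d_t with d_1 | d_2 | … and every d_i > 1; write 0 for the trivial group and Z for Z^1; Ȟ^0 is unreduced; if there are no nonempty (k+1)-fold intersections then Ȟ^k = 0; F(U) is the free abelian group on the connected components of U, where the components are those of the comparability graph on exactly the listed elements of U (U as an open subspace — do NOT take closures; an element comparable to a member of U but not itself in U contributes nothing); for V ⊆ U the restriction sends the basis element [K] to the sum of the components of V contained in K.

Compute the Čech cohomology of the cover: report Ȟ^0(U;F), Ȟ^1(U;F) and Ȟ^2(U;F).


nonempty overlaps:
  W12={a} W13={c,f} W23={d,h}
components per intersection:
  W1: {a} {c,e,f}
  W2: {a} {d,h} {g}
  W3: {b} {c,f} {d,h}
  W12: {a}
  W13: {c,f}
  W23: {d,h}
C dims 8,3; δ0: rk 3, SNF 1^3
degree 0: 8−3−0 = 5 → Ȟ^0 ≅ Z^5
degree 1: 3−0−3 = 0 → Ȟ^1 ≅ 0
degree 2: 0−0−0 = 0 → Ȟ^2 ≅ 0

Ȟ^0 = Z^5, Ȟ^1 = 0 and Ȟ^2 = 0


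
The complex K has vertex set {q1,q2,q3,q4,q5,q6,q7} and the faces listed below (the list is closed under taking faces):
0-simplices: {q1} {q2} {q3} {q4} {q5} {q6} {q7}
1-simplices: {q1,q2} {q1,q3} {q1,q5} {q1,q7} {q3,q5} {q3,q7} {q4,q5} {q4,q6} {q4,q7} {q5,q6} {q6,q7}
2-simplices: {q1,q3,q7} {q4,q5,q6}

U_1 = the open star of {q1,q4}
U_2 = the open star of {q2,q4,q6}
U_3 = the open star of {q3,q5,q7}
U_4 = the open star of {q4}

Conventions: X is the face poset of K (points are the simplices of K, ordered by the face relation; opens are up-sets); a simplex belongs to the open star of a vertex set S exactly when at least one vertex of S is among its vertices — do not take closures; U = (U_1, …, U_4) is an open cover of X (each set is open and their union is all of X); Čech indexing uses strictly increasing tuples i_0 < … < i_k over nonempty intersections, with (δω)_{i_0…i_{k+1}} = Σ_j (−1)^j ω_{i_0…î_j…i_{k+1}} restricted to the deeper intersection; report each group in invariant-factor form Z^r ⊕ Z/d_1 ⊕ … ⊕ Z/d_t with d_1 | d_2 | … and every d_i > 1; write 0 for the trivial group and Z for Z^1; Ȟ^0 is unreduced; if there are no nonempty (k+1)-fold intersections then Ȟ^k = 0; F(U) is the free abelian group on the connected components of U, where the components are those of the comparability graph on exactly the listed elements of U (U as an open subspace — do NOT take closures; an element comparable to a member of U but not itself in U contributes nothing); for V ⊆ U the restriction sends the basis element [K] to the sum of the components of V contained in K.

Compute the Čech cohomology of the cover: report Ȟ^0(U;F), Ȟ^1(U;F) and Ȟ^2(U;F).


Ȟ^0 = Z, Ȟ^1 = Z^3 and Ȟ^2 = 0

nonempty overlaps:
  U1={{q1},{q4},{q1,q2},{q1,q3},{q1,q5},{q1,q7},{q4,q5},{q4,q6},{q4,q7},{q1,q3,q7},{q4,q5,q6}} U2={{q2},{q4},{q6},{q1,q2},{q4,q5},{q4,q6},{q4,q7},{q5,q6},{q6,q7},{q4,q5,q6}} U3={{q3},{q5},{q7},{q1,q3},{q1,q5},{q1,q7},{q3,q5},{q3,q7},{q4,q5},{q4,q7},{q5,q6},{q6,q7},{q1,q3,q7},{q4,q5,q6}} U4={{q4},{q4,q5},{q4,q6},{q4,q7},{q4,q5,q6}}
  U12={{q4},{q1,q2},{q4,q5},{q4,q6},{q4,q7},{q4,q5,q6}} U13={{q1,q3},{q1,q5},{q1,q7},{q4,q5},{q4,q7},{q1,q3,q7},{q4,q5,q6}} U14={{q4},{q4,q5},{q4,q6},{q4,q7},{q4,q5,q6}} U23={{q4,q5},{q4,q7},{q5,q6},{q6,q7},{q4,q5,q6}} U24={{q4},{q4,q5},{q4,q6},{q4,q7},{q4,q5,q6}} U34={{q4,q5},{q4,q7},{q4,q5,q6}}
  U123={{q4,q5},{q4,q7},{q4,q5,q6}} U124={{q4},{q4,q5},{q4,q6},{q4,q7},{q4,q5,q6}} U134={{q4,q5},{q4,q7},{q4,q5,q6}} U234={{q4,q5},{q4,q7},{q4,q5,q6}}
  U1234={{q4,q5},{q4,q7},{q4,q5,q6}}
components per intersection:
  U1: {{q1},{q1,q2},{q1,q3},{q1,q5},{q1,q7},{q1,q3,q7}} {{q4},{q4,q5},{q4,q6},{q4,q7},{q4,q5,q6}}
  U2: {{q2},{q1,q2}} {{q4},{q6},{q4,q5},{q4,q6},{q4,q7},{q5,q6},{q6,q7},{q4,q5,q6}}
  U3: {{q3},{q5},{q7},{q1,q3},{q1,q5},{q1,q7},{q3,q5},{q3,q7},{q4,q5},{q4,q7},{q5,q6},{q6,q7},{q1,q3,q7},{q4,q5,q6}}
  U4: {{q4},{q4,q5},{q4,q6},{q4,q7},{q4,q5,q6}}
  U12: {{q4},{q4,q5},{q4,q6},{q4,q7},{q4,q5,q6}} {{q1,q2}}
  U13: {{q1,q3},{q1,q7},{q1,q3,q7}} {{q1,q5}} {{q4,q5},{q4,q5,q6}} {{q4,q7}}
  U14: {{q4},{q4,q5},{q4,q6},{q4,q7},{q4,q5,q6}}
  U23: {{q4,q5},{q5,q6},{q4,q5,q6}} {{q4,q7}} {{q6,q7}}
  U24: {{q4},{q4,q5},{q4,q6},{q4,q7},{q4,q5,q6}}
  U34: {{q4,q5},{q4,q5,q6}} {{q4,q7}}
  U123: {{q4,q5},{q4,q5,q6}} {{q4,q7}}
  U124: {{q4},{q4,q5},{q4,q6},{q4,q7},{q4,q5,q6}}
  U134: {{q4,q5},{q4,q5,q6}} {{q4,q7}}
  U234: {{q4,q5},{q4,q5,q6}} {{q4,q7}}
  U1234: {{q4,q5},{q4,q5,q6}} {{q4,q7}}
C dims 6,13,7,2; δ0: rk 5, SNF 1^5; δ1: rk 5, SNF 1^5; δ2: rk 2, SNF 1^2
degree 0: 6−5−0 = 1 → Ȟ^0 ≅ Z
degree 1: 13−5−5 = 3 → Ȟ^1 ≅ Z^3
degree 2: 7−2−5 = 0 → Ȟ^2 ≅ 0


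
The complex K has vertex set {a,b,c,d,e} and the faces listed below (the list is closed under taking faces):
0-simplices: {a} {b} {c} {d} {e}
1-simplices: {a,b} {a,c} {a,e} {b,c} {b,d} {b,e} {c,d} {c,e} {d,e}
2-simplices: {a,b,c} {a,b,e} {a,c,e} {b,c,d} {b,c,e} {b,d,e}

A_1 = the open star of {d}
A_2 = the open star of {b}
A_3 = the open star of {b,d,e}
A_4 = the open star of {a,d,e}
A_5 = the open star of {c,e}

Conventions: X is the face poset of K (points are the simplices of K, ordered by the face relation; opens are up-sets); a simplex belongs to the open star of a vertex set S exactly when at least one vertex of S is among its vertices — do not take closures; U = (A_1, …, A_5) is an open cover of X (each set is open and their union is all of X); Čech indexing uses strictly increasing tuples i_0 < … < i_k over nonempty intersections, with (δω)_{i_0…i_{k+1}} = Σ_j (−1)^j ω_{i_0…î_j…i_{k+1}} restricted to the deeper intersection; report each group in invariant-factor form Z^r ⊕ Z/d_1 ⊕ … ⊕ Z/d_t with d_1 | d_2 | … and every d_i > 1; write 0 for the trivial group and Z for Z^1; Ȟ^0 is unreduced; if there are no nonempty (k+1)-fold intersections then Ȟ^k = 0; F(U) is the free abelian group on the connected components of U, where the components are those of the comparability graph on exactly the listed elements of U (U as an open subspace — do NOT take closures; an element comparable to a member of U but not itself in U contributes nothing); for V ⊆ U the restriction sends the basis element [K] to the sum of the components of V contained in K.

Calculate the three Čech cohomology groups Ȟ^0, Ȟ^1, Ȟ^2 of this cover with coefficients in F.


Ȟ^0(U;F) ≅ Z,  Ȟ^1(U;F) ≅ 0,  Ȟ^2(U;F) ≅ Z

intersection data:
  A1={{d},{b,d},{c,d},{d,e},{b,c,d},{b,d,e}} A2={{b},{a,b},{b,c},{b,d},{b,e},{a,b,c},{a,b,e},{b,c,d},{b,c,e},{b,d,e}} A3={{b},{d},{e},{a,b},{a,e},{b,c},{b,d},{b,e},{c,d},{c,e},{d,e},{a,b,c},{a,b,e},{a,c,e},{b,c,d},{b,c,e},{b,d,e}} A4={{a},{d},{e},{a,b},{a,c},{a,e},{b,d},{b,e},{c,d},{c,e},{d,e},{a,b,c},{a,b,e},{a,c,e},{b,c,d},{b,c,e},{b,d,e}} A5={{c},{e},{a,c},{a,e},{b,c},{b,e},{c,d},{c,e},{d,e},{a,b,c},{a,b,e},{a,c,e},{b,c,d},{b,c,e},{b,d,e}}
  A12={{b,d},{b,c,d},{b,d,e}} A13={{d},{b,d},{c,d},{d,e},{b,c,d},{b,d,e}} A14={{d},{b,d},{c,d},{d,e},{b,c,d},{b,d,e}} A15={{c,d},{d,e},{b,c,d},{b,d,e}} A23={{b},{a,b},{b,c},{b,d},{b,e},{a,b,c},{a,b,e},{b,c,d},{b,c,e},{b,d,e}} A24={{a,b},{b,d},{b,e},{a,b,c},{a,b,e},{b,c,d},{b,c,e},{b,d,e}} A25={{b,c},{b,e},{a,b,c},{a,b,e},{b,c,d},{b,c,e},{b,d,e}} A34={{d},{e},{a,b},{a,e},{b,d},{b,e},{c,d},{c,e},{d,e},{a,b,c},{a,b,e},{a,c,e},{b,c,d},{b,c,e},{b,d,e}} A35={{e},{a,e},{b,c},{b,e},{c,d},{c,e},{d,e},{a,b,c},{a,b,e},{a,c,e},{b,c,d},{b,c,e},{b,d,e}} A45={{e},{a,c},{a,e},{b,e},{c,d},{c,e},{d,e},{a,b,c},{a,b,e},{a,c,e},{b,c,d},{b,c,e},{b,d,e}}
  A123={{b,d},{b,c,d},{b,d,e}} A124={{b,d},{b,c,d},{b,d,e}} A125={{b,c,d},{b,d,e}} A134={{d},{b,d},{c,d},{d,e},{b,c,d},{b,d,e}} A135={{c,d},{d,e},{b,c,d},{b,d,e}} A145={{c,d},{d,e},{b,c,d},{b,d,e}} A234={{a,b},{b,d},{b,e},{a,b,c},{a,b,e},{b,c,d},{b,c,e},{b,d,e}} A235={{b,c},{b,e},{a,b,c},{a,b,e},{b,c,d},{b,c,e},{b,d,e}} A245={{b,e},{a,b,c},{a,b,e},{b,c,d},{b,c,e},{b,d,e}} A345={{e},{a,e},{b,e},{c,d},{c,e},{d,e},{a,b,c},{a,b,e},{a,c,e},{b,c,d},{b,c,e},{b,d,e}}
  A1234={{b,d},{b,c,d},{b,d,e}} A1235={{b,c,d},{b,d,e}} A1245={{b,c,d},{b,d,e}} A1345={{c,d},{d,e},{b,c,d},{b,d,e}} A2345={{b,e},{a,b,c},{a,b,e},{b,c,d},{b,c,e},{b,d,e}}
  A12345={{b,c,d},{b,d,e}}
components per intersection:
  A1: {{d},{b,d},{c,d},{d,e},{b,c,d},{b,d,e}}
  A2: {{b},{a,b},{b,c},{b,d},{b,e},{a,b,c},{a,b,e},{b,c,d},{b,c,e},{b,d,e}}
  A3: {{b},{d},{e},{a,b},{a,e},{b,c},{b,d},{b,e},{c,d},{c,e},{d,e},{a,b,c},{a,b,e},{a,c,e},{b,c,d},{b,c,e},{b,d,e}}
  A4: {{a},{d},{e},{a,b},{a,c},{a,e},{b,d},{b,e},{c,d},{c,e},{d,e},{a,b,c},{a,b,e},{a,c,e},{b,c,d},{b,c,e},{b,d,e}}
  A5: {{c},{e},{a,c},{a,e},{b,c},{b,e},{c,d},{c,e},{d,e},{a,b,c},{a,b,e},{a,c,e},{b,c,d},{b,c,e},{b,d,e}}
  A12: {{b,d},{b,c,d},{b,d,e}}
  A13: {{d},{b,d},{c,d},{d,e},{b,c,d},{b,d,e}}
  A14: {{d},{b,d},{c,d},{d,e},{b,c,d},{b,d,e}}
  A15: {{c,d},{b,c,d}} {{d,e},{b,d,e}}
  A23: {{b},{a,b},{b,c},{b,d},{b,e},{a,b,c},{a,b,e},{b,c,d},{b,c,e},{b,d,e}}
  A24: {{a,b},{b,d},{b,e},{a,b,c},{a,b,e},{b,c,d},{b,c,e},{b,d,e}}
  A25: {{b,c},{b,e},{a,b,c},{a,b,e},{b,c,d},{b,c,e},{b,d,e}}
  A34: {{d},{e},{a,b},{a,e},{b,d},{b,e},{c,d},{c,e},{d,e},{a,b,c},{a,b,e},{a,c,e},{b,c,d},{b,c,e},{b,d,e}}
  A35: {{e},{a,e},{b,c},{b,e},{c,d},{c,e},{d,e},{a,b,c},{a,b,e},{a,c,e},{b,c,d},{b,c,e},{b,d,e}}
  A45: {{e},{a,c},{a,e},{b,e},{c,e},{d,e},{a,b,c},{a,b,e},{a,c,e},{b,c,e},{b,d,e}} {{c,d},{b,c,d}}
  A123: {{b,d},{b,c,d},{b,d,e}}
  A124: {{b,d},{b,c,d},{b,d,e}}
  A125: {{b,c,d}} {{b,d,e}}
  A134: {{d},{b,d},{c,d},{d,e},{b,c,d},{b,d,e}}
  A135: {{c,d},{b,c,d}} {{d,e},{b,d,e}}
  A145: {{c,d},{b,c,d}} {{d,e},{b,d,e}}
  A234: {{a,b},{b,d},{b,e},{a,b,c},{a,b,e},{b,c,d},{b,c,e},{b,d,e}}
  A235: {{b,c},{b,e},{a,b,c},{a,b,e},{b,c,d},{b,c,e},{b,d,e}}
  A245: {{b,e},{a,b,e},{b,c,e},{b,d,e}} {{a,b,c}} {{b,c,d}}
  A345: {{e},{a,e},{b,e},{c,e},{d,e},{a,b,e},{a,c,e},{b,c,e},{b,d,e}} {{c,d},{b,c,d}} {{a,b,c}}
  A1234: {{b,d},{b,c,d},{b,d,e}}
  A1235: {{b,c,d}} {{b,d,e}}
  A1245: {{b,c,d}} {{b,d,e}}
  A1345: {{c,d},{b,c,d}} {{d,e},{b,d,e}}
  A2345: {{b,e},{a,b,e},{b,c,e},{b,d,e}} {{a,b,c}} {{b,c,d}}
  A12345: {{b,c,d}} {{b,d,e}}
C dims 5,12,17,10; δ0: rk 4, SNF 1^4; δ1: rk 8, SNF 1^8; δ2: rk 8, SNF 1^8
Ȟ^0 = (5 − 4) − 0 = 1, so Ȟ^0 ≅ Z
Ȟ^1 = (12 − 8) − 4 = 0, so Ȟ^1 ≅ 0
Ȟ^2 = (17 − 8) − 8 = 1, so Ȟ^2 ≅ Z


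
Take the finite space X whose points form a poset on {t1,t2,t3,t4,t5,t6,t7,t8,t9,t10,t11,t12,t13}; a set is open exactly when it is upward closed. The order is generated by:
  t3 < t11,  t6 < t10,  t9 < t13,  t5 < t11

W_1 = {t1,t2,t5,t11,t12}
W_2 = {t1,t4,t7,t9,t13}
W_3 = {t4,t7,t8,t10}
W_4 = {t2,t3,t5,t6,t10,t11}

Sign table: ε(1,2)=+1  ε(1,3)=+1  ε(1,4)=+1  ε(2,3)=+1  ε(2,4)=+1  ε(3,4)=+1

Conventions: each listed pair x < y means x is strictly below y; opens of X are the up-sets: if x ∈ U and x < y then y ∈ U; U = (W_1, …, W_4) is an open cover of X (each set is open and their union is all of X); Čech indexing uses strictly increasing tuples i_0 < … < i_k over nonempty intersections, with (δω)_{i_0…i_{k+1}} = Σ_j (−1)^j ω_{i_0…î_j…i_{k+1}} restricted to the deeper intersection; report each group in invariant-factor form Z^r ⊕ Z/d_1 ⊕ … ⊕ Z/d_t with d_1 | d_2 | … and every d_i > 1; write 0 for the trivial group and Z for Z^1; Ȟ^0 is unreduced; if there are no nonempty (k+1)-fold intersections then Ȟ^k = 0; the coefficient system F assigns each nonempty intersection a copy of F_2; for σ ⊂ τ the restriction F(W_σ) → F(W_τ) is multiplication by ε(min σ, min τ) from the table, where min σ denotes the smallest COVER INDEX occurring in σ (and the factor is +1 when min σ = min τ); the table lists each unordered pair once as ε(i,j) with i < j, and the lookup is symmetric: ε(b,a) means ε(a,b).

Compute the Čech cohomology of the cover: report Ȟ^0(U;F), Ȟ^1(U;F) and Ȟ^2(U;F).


Ȟ^0(U;F) ≅ Z/2, Ȟ^1(U;F) ≅ Z/2, Ȟ^2(U;F) ≅ 0

nerve simplices:
  W12={t1} W14={t2,t5,t11} W23={t4,t7} W34={t10}
C dims 4,4; δ0: rk_F2 3
degree 0: 4−3−0 = 1 → Ȟ^0 ≅ Z/2
degree 1: 4−0−3 = 1 → Ȟ^1 ≅ Z/2
degree 2: 0−0−0 = 0 → Ȟ^2 ≅ 0


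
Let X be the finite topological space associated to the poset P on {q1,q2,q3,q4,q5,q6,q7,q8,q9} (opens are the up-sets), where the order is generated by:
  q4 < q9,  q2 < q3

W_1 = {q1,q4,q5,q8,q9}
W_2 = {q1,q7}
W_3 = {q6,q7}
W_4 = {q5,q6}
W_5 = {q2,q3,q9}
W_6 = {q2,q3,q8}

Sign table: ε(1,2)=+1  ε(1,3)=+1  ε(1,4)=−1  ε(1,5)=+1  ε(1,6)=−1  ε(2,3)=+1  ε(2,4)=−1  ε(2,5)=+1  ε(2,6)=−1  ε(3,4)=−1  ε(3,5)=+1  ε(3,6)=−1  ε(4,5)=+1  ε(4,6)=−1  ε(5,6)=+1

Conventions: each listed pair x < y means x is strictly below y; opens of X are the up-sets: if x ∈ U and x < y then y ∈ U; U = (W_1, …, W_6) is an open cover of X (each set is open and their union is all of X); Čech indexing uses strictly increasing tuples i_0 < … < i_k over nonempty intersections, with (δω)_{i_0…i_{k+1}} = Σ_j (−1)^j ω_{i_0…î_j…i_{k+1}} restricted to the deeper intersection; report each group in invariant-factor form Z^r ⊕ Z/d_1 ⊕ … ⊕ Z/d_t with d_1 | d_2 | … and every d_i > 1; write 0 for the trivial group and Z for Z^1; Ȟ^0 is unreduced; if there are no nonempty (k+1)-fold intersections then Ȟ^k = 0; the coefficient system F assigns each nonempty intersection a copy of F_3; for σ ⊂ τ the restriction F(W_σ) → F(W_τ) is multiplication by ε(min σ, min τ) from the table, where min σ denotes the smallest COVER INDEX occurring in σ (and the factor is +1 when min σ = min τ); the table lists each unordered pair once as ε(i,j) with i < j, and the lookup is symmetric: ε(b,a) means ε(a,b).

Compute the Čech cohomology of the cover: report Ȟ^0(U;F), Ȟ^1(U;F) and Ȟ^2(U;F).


Ȟ^0 = 0; Ȟ^1 = Z/3; Ȟ^2 = 0

nerve simplices:
  W12={q1} W14={q5} W15={q9} W16={q8} W23={q7} W34={q6} W56={q2,q3}
C dims 6,7; δ0: rk_F3 6
degree 0: 6−6−0 = 0 → Ȟ^0 ≅ 0
degree 1: 7−0−6 = 1 → Ȟ^1 ≅ Z/3
degree 2: 0−0−0 = 0 → Ȟ^2 ≅ 0


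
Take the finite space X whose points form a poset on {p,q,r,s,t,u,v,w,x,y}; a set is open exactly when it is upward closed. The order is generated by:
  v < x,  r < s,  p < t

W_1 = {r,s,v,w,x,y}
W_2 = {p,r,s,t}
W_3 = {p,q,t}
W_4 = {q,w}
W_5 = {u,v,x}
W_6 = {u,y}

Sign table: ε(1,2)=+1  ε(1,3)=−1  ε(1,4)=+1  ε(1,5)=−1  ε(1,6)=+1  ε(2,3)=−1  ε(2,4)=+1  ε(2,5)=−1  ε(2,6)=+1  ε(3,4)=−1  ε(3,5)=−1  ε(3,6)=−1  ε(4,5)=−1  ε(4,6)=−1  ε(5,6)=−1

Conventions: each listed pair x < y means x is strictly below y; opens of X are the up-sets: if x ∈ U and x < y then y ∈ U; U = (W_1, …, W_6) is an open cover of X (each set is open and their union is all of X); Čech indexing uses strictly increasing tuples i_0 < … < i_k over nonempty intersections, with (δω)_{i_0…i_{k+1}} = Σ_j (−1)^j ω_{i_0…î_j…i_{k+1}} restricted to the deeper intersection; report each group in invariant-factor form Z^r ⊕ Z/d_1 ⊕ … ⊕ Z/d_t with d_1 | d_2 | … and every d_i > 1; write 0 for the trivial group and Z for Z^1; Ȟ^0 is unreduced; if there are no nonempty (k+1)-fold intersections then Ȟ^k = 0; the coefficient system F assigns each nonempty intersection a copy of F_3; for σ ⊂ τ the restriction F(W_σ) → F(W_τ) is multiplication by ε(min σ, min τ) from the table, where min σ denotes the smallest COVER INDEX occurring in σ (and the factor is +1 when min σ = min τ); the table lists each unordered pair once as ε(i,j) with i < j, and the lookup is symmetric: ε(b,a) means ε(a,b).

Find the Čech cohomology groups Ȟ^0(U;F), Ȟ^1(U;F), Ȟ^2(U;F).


intersection data:
  W12={r,s} W14={w} W15={v,x} W16={y} W23={p,t} W34={q} W56={u}
C dims 6,7; δ0: rk_F3 5
Ȟ^0 = (6 − 5) − 0 = 1, so Ȟ^0 ≅ Z/3
Ȟ^1 = (7 − 0) − 5 = 2, so Ȟ^1 ≅ Z/3 ⊕ Z/3
Ȟ^2 = (0 − 0) − 0 = 0, so Ȟ^2 ≅ 0

Ȟ^0 ≅ Z/3, Ȟ^1 ≅ Z/3 ⊕ Z/3 and Ȟ^2 ≅ 0
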